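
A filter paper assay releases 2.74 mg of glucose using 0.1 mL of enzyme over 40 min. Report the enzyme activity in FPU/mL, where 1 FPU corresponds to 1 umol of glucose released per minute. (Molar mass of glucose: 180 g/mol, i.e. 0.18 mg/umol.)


Activity = glucose_mg / (0.18 mg/umol * V_mL * t_min)
= 2.74 / (0.18 * 0.1 * 40)
= 3.8056 FPU/mL

3.8056 FPU/mL


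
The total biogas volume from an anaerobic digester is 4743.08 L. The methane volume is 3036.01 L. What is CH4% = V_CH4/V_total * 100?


CH4% = V_CH4 / V_total * 100
= 3036.01 / 4743.08 * 100
= 64.0093%

64.0093%


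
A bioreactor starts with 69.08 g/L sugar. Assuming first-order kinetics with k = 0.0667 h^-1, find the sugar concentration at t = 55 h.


S = S0 * exp(-k * t)
S = 69.08 * exp(-0.0667 * 55)
S = 1.7626 g/L

1.7626 g/L


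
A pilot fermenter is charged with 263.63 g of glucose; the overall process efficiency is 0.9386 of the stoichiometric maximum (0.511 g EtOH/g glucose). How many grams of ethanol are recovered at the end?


Actual ethanol: m = 0.511 * 263.63 * 0.9386
m = 126.4434 g

126.4434 g


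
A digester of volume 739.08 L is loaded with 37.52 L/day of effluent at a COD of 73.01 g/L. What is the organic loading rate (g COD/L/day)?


OLR = Q * S / V
= 37.52 * 73.01 / 739.08
= 3.7064 g/L/day

3.7064 g/L/day


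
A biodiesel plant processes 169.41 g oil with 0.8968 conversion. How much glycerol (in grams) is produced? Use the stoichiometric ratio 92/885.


glycerol = oil * conv * (92/885)
= 169.41 * 0.8968 * 92 / 885
= 15.7935 g

15.7935 g


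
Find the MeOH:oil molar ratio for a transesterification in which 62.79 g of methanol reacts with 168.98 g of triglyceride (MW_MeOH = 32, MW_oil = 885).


Molar ratio = n_MeOH / n_oil = (MeOH/32) / (oil/885) = (MeOH * 885) / (32 * oil)
= (62.79 * 885) / (32 * 168.98)
= 10.2766

10.2766


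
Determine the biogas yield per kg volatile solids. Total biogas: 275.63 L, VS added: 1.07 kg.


Y = V / VS
= 275.63 / 1.07
= 257.5981 L/kg VS

257.5981 L/kg VS


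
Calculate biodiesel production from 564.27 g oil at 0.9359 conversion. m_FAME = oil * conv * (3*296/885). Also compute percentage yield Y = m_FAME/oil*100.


m_FAME = oil * conv * (3 * 296 / 885) = oil * conv * (888/885)
= 564.27 * 0.9359 * 888 / 885
= 529.8905 g
Y = m_FAME / oil * 100 = conv * (888/885) * 100
= 0.9359 * 888 / 885 * 100
= 93.91%

529.8905 g FAME; Y = 93.91%


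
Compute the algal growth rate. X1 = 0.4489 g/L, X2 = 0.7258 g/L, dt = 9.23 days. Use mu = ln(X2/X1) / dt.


mu = ln(X2/X1) / dt
= ln(0.7258/0.4489) / 9.23
= 0.0521 per day

0.0521 per day


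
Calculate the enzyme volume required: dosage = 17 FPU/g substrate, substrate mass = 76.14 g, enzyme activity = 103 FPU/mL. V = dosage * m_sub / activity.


V = dosage * m_sub / activity
V = 17 * 76.14 / 103
V = 12.5668 mL

12.5668 mL


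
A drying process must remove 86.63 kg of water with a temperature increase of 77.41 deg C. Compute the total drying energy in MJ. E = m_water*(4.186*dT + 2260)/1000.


E = m_water * (4.186 * dT + 2260) / 1000
= 86.63 * (4.186 * 77.41 + 2260) / 1000
= 223.8552 MJ

223.8552 MJ


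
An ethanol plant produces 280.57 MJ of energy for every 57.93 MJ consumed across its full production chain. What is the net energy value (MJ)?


NEV = E_out - E_in
= 280.57 - 57.93
= 222.6400 MJ

222.6400 MJ


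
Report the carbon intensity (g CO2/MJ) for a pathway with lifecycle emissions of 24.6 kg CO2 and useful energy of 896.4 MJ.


CI = CO2 * 1000 / E
= 24.6 * 1000 / 896.4
= 27.4431 g CO2/MJ

27.4431 g CO2/MJ


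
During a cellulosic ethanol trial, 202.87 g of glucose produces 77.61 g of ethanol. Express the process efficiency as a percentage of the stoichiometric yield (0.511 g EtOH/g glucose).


Fermentation efficiency = (actual / (0.511 * glucose)) * 100
= (77.61 / (0.511 * 202.87)) * 100
= 74.8650%

74.8650%


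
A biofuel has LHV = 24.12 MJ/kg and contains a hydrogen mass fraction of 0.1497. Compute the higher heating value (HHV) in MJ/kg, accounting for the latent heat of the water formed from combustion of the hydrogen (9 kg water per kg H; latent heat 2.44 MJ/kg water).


HHV = LHV + H_frac * 9 * 2.44
= 24.12 + 0.1497 * 9 * 2.44
= 27.4074 MJ/kg

27.4074 MJ/kg


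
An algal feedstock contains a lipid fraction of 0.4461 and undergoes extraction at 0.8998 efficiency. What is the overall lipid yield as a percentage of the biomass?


Y = lipid_content * extraction_eff * 100
= 0.4461 * 0.8998 * 100
= 40.1401%

40.1401%


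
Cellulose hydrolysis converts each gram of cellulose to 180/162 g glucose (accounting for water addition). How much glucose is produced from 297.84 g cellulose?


glucose = cellulose * 180/162
= 297.84 * 180/162
= 330.9333 g

330.9333 g


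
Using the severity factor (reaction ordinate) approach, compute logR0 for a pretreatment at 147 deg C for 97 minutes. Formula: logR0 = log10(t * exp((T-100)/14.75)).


logR0 = log10(t * exp((T - 100) / 14.75))
= log10(97 * exp((147 - 100) / 14.75))
= 3.3706

3.3706


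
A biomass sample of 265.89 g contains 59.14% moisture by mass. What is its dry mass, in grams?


Wd = Ww * (1 - MC/100)
= 265.89 * (1 - 59.14/100)
= 108.6427 g

108.6427 g


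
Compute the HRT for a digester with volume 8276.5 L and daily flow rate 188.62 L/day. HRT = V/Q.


HRT = V / Q
= 8276.5 / 188.62
= 43.8792 days

43.8792 days


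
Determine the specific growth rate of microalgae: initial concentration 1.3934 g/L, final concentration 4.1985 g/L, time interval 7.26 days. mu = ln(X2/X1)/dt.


mu = ln(X2/X1) / dt
= ln(4.1985/1.3934) / 7.26
= 0.1519 per day

0.1519 per day


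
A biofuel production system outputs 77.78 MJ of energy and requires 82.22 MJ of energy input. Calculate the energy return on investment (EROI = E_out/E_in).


EROI = E_out / E_in
= 77.78 / 82.22
= 0.9460

0.9460


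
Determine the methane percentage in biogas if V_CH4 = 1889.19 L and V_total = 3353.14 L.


CH4% = V_CH4 / V_total * 100
= 1889.19 / 3353.14 * 100
= 56.3409%

56.3409%


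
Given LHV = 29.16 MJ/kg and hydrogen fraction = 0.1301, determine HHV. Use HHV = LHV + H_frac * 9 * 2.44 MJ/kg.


HHV = LHV + H_frac * 9 * 2.44
= 29.16 + 0.1301 * 9 * 2.44
= 32.0170 MJ/kg

32.0170 MJ/kg


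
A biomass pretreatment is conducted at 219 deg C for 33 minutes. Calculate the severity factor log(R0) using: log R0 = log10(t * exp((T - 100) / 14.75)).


logR0 = log10(t * exp((T - 100) / 14.75))
= log10(33 * exp((219 - 100) / 14.75))
= 5.0223

5.0223


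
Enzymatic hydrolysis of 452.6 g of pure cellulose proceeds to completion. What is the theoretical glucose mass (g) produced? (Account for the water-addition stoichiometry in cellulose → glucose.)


glucose = cellulose * 180/162
= 452.6 * 180/162
= 502.8889 g

502.8889 g


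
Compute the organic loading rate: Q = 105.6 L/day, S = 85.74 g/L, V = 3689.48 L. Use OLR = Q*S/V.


OLR = Q * S / V
= 105.6 * 85.74 / 3689.48
= 2.4540 g/L/day

2.4540 g/L/day


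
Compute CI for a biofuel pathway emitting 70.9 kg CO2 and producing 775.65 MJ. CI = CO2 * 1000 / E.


CI = CO2 * 1000 / E
= 70.9 * 1000 / 775.65
= 91.4072 g CO2/MJ

91.4072 g CO2/MJ


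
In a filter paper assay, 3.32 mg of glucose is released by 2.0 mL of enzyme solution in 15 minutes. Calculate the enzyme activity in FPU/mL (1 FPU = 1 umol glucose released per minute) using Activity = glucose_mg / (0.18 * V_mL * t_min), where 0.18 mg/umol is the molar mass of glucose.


Activity = glucose_mg / (0.18 mg/umol * V_mL * t_min)
= 3.32 / (0.18 * 2.0 * 15)
= 0.6148 FPU/mL

0.6148 FPU/mL


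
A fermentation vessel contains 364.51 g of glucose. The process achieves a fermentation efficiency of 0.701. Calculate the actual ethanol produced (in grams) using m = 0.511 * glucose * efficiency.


Actual ethanol: m = 0.511 * 364.51 * 0.701
m = 130.5715 g

130.5715 g


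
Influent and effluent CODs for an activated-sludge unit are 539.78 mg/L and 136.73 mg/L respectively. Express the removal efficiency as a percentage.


eta = (COD_in - COD_out) / COD_in * 100
= (539.78 - 136.73) / 539.78 * 100
= 74.6693%

74.6693%


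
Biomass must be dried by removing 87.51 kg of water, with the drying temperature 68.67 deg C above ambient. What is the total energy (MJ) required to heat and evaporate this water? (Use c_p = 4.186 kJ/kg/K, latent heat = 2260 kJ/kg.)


E = m_water * (4.186 * dT + 2260) / 1000
= 87.51 * (4.186 * 68.67 + 2260) / 1000
= 222.9276 MJ

222.9276 MJ


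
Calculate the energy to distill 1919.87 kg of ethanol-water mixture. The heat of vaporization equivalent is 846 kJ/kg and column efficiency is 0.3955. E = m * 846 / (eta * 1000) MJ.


E = m * 846 / (eta * 1000)
= 1919.87 * 846 / (0.3955 * 1000)
= 4106.7257 MJ

4106.7257 MJ


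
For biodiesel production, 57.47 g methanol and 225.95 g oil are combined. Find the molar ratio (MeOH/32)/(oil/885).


Molar ratio = n_MeOH / n_oil = (MeOH/32) / (oil/885) = (MeOH * 885) / (32 * oil)
= (57.47 * 885) / (32 * 225.95)
= 7.0343

7.0343


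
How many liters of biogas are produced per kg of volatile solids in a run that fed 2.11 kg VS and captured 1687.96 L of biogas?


Y = V / VS
= 1687.96 / 2.11
= 799.9810 L/kg VS

799.9810 L/kg VS


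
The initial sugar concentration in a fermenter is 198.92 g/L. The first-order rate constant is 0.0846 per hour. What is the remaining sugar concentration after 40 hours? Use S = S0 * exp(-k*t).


S = S0 * exp(-k * t)
S = 198.92 * exp(-0.0846 * 40)
S = 6.7457 g/L

6.7457 g/L


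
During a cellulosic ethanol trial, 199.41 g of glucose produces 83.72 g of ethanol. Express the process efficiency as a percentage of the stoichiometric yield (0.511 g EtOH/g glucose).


Fermentation efficiency = (actual / (0.511 * glucose)) * 100
= (83.72 / (0.511 * 199.41)) * 100
= 82.1602%

82.1602%


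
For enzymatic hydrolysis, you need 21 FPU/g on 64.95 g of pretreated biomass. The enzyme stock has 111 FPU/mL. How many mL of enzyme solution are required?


V = dosage * m_sub / activity
V = 21 * 64.95 / 111
V = 12.2878 mL

12.2878 mL


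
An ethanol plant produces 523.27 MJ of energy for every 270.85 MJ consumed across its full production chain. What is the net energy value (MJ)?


NEV = E_out - E_in
= 523.27 - 270.85
= 252.4200 MJ

252.4200 MJ


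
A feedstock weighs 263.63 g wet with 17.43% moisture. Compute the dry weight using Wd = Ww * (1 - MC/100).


Wd = Ww * (1 - MC/100)
= 263.63 * (1 - 17.43/100)
= 217.6793 g

217.6793 g


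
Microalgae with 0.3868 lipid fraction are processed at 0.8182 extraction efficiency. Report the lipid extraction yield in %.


Y = lipid_content * extraction_eff * 100
= 0.3868 * 0.8182 * 100
= 31.6480%

31.6480%


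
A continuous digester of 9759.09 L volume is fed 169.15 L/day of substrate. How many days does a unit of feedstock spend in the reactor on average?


HRT = V / Q
= 9759.09 / 169.15
= 57.6949 days

57.6949 days


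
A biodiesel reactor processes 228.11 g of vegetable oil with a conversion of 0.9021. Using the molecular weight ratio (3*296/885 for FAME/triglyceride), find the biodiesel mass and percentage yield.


m_FAME = oil * conv * (3 * 296 / 885) = oil * conv * (888/885)
= 228.11 * 0.9021 * 888 / 885
= 206.4756 g
Y = m_FAME / oil * 100 = conv * (888/885) * 100
= 0.9021 * 888 / 885 * 100
= 90.52%

206.4756 g FAME; Y = 90.52%


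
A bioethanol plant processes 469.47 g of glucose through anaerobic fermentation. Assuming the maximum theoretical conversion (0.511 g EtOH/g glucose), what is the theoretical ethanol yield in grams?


Theoretical ethanol yield: m_EtOH = 0.511 * m_glucose
m_EtOH = 0.511 * 469.47 = 239.8992 g

239.8992 g


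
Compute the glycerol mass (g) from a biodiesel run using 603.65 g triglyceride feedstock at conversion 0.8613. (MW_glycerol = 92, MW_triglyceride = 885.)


glycerol = oil * conv * (92/885)
= 603.65 * 0.8613 * 92 / 885
= 54.0486 g

54.0486 g


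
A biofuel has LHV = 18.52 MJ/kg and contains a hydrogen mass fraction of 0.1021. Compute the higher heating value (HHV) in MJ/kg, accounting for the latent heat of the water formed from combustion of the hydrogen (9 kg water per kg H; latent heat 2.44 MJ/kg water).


HHV = LHV + H_frac * 9 * 2.44
= 18.52 + 0.1021 * 9 * 2.44
= 20.7621 MJ/kg

20.7621 MJ/kg


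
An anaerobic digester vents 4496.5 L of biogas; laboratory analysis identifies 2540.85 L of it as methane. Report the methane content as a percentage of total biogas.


CH4% = V_CH4 / V_total * 100
= 2540.85 / 4496.5 * 100
= 56.5073%

56.5073%


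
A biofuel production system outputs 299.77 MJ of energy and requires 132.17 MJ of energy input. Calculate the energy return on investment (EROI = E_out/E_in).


EROI = E_out / E_in
= 299.77 / 132.17
= 2.2681

2.2681


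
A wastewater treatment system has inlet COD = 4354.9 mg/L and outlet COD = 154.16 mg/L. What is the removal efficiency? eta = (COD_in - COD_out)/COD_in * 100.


eta = (COD_in - COD_out) / COD_in * 100
= (4354.9 - 154.16) / 4354.9 * 100
= 96.4601%

96.4601%


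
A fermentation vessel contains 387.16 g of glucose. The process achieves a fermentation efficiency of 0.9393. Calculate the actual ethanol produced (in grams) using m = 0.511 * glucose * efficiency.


Actual ethanol: m = 0.511 * 387.16 * 0.9393
m = 185.8299 g

185.8299 g


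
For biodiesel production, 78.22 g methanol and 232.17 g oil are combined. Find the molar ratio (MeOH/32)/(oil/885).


Molar ratio = n_MeOH / n_oil = (MeOH/32) / (oil/885) = (MeOH * 885) / (32 * oil)
= (78.22 * 885) / (32 * 232.17)
= 9.3176

9.3176


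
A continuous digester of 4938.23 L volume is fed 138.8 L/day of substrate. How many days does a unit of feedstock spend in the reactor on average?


HRT = V / Q
= 4938.23 / 138.8
= 35.5780 days

35.5780 days


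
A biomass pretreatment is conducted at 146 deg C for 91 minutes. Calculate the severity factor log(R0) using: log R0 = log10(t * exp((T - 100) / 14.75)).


logR0 = log10(t * exp((T - 100) / 14.75))
= log10(91 * exp((146 - 100) / 14.75))
= 3.3135

3.3135


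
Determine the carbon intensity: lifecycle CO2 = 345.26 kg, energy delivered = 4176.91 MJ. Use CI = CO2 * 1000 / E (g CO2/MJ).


CI = CO2 * 1000 / E
= 345.26 * 1000 / 4176.91
= 82.6592 g CO2/MJ

82.6592 g CO2/MJ


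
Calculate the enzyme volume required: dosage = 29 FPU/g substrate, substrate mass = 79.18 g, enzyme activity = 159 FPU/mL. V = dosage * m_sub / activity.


V = dosage * m_sub / activity
V = 29 * 79.18 / 159
V = 14.4416 mL

14.4416 mL


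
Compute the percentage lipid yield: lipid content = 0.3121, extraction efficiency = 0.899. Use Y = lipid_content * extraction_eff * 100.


Y = lipid_content * extraction_eff * 100
= 0.3121 * 0.899 * 100
= 28.0578%

28.0578%


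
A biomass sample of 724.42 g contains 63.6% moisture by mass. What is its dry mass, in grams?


Wd = Ww * (1 - MC/100)
= 724.42 * (1 - 63.6/100)
= 263.6889 g

263.6889 g


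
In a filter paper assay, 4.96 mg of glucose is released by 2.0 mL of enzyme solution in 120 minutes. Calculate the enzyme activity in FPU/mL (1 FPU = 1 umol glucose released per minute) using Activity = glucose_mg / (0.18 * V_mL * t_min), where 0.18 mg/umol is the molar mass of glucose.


Activity = glucose_mg / (0.18 mg/umol * V_mL * t_min)
= 4.96 / (0.18 * 2.0 * 120)
= 0.1148 FPU/mL

0.1148 FPU/mL


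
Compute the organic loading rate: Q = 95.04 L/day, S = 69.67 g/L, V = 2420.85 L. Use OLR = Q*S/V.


OLR = Q * S / V
= 95.04 * 69.67 / 2420.85
= 2.7352 g/L/day

2.7352 g/L/day


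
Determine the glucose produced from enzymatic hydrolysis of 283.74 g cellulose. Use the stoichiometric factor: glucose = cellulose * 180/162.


glucose = cellulose * 180/162
= 283.74 * 180/162
= 315.2667 g

315.2667 g


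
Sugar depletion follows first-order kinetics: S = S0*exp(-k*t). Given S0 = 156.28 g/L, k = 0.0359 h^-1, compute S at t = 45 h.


S = S0 * exp(-k * t)
S = 156.28 * exp(-0.0359 * 45)
S = 31.0671 g/L

31.0671 g/L


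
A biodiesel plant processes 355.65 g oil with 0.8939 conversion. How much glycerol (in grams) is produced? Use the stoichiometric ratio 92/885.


glycerol = oil * conv * (92/885)
= 355.65 * 0.8939 * 92 / 885
= 33.0488 g

33.0488 g


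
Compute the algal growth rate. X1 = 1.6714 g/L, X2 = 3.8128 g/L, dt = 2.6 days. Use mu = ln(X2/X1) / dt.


mu = ln(X2/X1) / dt
= ln(3.8128/1.6714) / 2.6
= 0.3172 per day

0.3172 per day


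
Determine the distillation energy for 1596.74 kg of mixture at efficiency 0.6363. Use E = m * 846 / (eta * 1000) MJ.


E = m * 846 / (eta * 1000)
= 1596.74 * 846 / (0.6363 * 1000)
= 2122.9641 MJ

2122.9641 MJ


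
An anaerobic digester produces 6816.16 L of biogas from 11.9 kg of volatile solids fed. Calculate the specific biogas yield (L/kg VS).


Y = V / VS
= 6816.16 / 11.9
= 572.7866 L/kg VS

572.7866 L/kg VS


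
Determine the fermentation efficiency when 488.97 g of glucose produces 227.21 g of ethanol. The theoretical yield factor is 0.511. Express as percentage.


Fermentation efficiency = (actual / (0.511 * glucose)) * 100
= (227.21 / (0.511 * 488.97)) * 100
= 90.9336%

90.9336%


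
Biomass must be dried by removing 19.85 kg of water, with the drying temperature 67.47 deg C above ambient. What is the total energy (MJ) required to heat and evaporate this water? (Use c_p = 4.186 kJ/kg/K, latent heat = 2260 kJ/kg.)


E = m_water * (4.186 * dT + 2260) / 1000
= 19.85 * (4.186 * 67.47 + 2260) / 1000
= 50.4672 MJ

50.4672 MJ


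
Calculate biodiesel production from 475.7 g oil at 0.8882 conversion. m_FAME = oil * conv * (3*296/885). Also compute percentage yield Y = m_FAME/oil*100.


m_FAME = oil * conv * (3 * 296 / 885) = oil * conv * (888/885)
= 475.7 * 0.8882 * 888 / 885
= 423.9490 g
Y = m_FAME / oil * 100 = conv * (888/885) * 100
= 0.8882 * 888 / 885 * 100
= 89.12%

423.9490 g FAME; Y = 89.12%


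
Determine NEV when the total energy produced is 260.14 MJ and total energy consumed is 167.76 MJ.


NEV = E_out - E_in
= 260.14 - 167.76
= 92.3800 MJ

92.3800 MJ


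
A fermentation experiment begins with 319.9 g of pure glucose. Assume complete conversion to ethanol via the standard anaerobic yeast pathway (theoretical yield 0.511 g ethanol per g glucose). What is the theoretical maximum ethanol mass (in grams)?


Theoretical ethanol yield: m_EtOH = 0.511 * m_glucose
m_EtOH = 0.511 * 319.9 = 163.4689 g

163.4689 g


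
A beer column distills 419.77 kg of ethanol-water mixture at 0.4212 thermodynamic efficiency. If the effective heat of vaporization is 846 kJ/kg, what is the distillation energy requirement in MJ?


E = m * 846 / (eta * 1000)
= 419.77 * 846 / (0.4212 * 1000)
= 843.1278 MJ

843.1278 MJ


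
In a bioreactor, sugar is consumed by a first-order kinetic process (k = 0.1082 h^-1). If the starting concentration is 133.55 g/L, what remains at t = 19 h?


S = S0 * exp(-k * t)
S = 133.55 * exp(-0.1082 * 19)
S = 17.0931 g/L

17.0931 g/L


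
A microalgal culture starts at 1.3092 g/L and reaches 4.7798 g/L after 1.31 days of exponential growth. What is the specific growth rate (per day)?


mu = ln(X2/X1) / dt
= ln(4.7798/1.3092) / 1.31
= 0.9885 per day

0.9885 per day


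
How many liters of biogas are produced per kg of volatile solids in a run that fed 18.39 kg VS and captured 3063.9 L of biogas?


Y = V / VS
= 3063.9 / 18.39
= 166.6069 L/kg VS

166.6069 L/kg VS


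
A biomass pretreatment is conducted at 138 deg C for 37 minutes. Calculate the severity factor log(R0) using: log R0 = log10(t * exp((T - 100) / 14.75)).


logR0 = log10(t * exp((T - 100) / 14.75))
= log10(37 * exp((138 - 100) / 14.75))
= 2.6871

2.6871


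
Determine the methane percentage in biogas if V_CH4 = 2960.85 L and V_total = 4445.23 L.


CH4% = V_CH4 / V_total * 100
= 2960.85 / 4445.23 * 100
= 66.6074%

66.6074%


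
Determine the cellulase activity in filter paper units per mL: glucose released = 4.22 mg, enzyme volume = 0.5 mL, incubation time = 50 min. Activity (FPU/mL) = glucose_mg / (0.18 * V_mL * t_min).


Activity = glucose_mg / (0.18 mg/umol * V_mL * t_min)
= 4.22 / (0.18 * 0.5 * 50)
= 0.9378 FPU/mL

0.9378 FPU/mL


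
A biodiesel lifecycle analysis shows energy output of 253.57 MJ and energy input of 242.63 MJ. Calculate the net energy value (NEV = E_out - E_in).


NEV = E_out - E_in
= 253.57 - 242.63
= 10.9400 MJ

10.9400 MJ


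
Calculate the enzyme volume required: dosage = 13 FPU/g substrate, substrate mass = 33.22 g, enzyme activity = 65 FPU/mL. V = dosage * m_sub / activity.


V = dosage * m_sub / activity
V = 13 * 33.22 / 65
V = 6.6440 mL

6.6440 mL


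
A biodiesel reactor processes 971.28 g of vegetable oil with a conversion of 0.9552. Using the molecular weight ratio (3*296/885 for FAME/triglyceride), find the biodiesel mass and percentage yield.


m_FAME = oil * conv * (3 * 296 / 885) = oil * conv * (888/885)
= 971.28 * 0.9552 * 888 / 885
= 930.9116 g
Y = m_FAME / oil * 100 = conv * (888/885) * 100
= 0.9552 * 888 / 885 * 100
= 95.84%

930.9116 g FAME; Y = 95.84%


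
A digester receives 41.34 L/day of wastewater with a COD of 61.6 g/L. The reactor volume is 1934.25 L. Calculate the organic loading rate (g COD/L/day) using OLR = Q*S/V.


OLR = Q * S / V
= 41.34 * 61.6 / 1934.25
= 1.3166 g/L/day

1.3166 g/L/day


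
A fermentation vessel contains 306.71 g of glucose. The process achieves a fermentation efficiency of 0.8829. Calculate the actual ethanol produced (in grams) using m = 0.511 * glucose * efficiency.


Actual ethanol: m = 0.511 * 306.71 * 0.8829
m = 138.3759 g

138.3759 g


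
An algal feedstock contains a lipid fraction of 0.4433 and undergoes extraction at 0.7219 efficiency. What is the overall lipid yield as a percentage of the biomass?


Y = lipid_content * extraction_eff * 100
= 0.4433 * 0.7219 * 100
= 32.0018%

32.0018%


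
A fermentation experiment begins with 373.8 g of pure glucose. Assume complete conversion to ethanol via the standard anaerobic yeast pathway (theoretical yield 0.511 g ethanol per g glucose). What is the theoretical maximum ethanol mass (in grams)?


Theoretical ethanol yield: m_EtOH = 0.511 * m_glucose
m_EtOH = 0.511 * 373.8 = 191.0118 g

191.0118 g


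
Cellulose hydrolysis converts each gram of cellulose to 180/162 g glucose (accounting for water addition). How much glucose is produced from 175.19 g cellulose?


glucose = cellulose * 180/162
= 175.19 * 180/162
= 194.6556 g

194.6556 g


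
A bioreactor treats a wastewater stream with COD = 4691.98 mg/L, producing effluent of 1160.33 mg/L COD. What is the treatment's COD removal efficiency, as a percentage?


eta = (COD_in - COD_out) / COD_in * 100
= (4691.98 - 1160.33) / 4691.98 * 100
= 75.2699%

75.2699%


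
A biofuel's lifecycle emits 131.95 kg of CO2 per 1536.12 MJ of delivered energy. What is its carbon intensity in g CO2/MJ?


CI = CO2 * 1000 / E
= 131.95 * 1000 / 1536.12
= 85.8982 g CO2/MJ

85.8982 g CO2/MJ


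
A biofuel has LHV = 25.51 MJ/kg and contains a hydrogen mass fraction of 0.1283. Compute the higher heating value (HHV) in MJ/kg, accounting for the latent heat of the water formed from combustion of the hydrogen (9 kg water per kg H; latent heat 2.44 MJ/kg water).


HHV = LHV + H_frac * 9 * 2.44
= 25.51 + 0.1283 * 9 * 2.44
= 28.3275 MJ/kg

28.3275 MJ/kg


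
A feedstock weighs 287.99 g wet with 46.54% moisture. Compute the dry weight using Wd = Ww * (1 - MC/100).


Wd = Ww * (1 - MC/100)
= 287.99 * (1 - 46.54/100)
= 153.9595 g

153.9595 g


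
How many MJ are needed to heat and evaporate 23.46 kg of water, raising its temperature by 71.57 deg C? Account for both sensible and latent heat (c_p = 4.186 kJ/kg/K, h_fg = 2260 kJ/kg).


E = m_water * (4.186 * dT + 2260) / 1000
= 23.46 * (4.186 * 71.57 + 2260) / 1000
= 60.0480 MJ

60.0480 MJ


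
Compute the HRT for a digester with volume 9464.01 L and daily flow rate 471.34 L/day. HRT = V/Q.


HRT = V / Q
= 9464.01 / 471.34
= 20.0789 days

20.0789 days


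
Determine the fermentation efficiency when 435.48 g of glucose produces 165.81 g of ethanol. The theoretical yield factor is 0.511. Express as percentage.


Fermentation efficiency = (actual / (0.511 * glucose)) * 100
= (165.81 / (0.511 * 435.48)) * 100
= 74.5112%

74.5112%


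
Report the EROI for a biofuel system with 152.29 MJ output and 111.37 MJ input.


EROI = E_out / E_in
= 152.29 / 111.37
= 1.3674

1.3674


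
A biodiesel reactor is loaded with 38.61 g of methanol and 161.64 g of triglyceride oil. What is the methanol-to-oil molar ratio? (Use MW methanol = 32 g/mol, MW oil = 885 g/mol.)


Molar ratio = n_MeOH / n_oil = (MeOH/32) / (oil/885) = (MeOH * 885) / (32 * oil)
= (38.61 * 885) / (32 * 161.64)
= 6.6061

6.6061


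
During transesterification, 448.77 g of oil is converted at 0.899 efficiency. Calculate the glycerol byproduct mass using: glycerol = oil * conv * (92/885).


glycerol = oil * conv * (92/885)
= 448.77 * 0.899 * 92 / 885
= 41.9400 g

41.9400 g


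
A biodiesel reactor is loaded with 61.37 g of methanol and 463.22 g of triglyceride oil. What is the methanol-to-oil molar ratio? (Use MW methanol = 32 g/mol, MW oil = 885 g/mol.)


Molar ratio = n_MeOH / n_oil = (MeOH/32) / (oil/885) = (MeOH * 885) / (32 * oil)
= (61.37 * 885) / (32 * 463.22)
= 3.6641

3.6641


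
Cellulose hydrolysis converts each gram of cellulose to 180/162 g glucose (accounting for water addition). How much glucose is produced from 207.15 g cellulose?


glucose = cellulose * 180/162
= 207.15 * 180/162
= 230.1667 g

230.1667 g


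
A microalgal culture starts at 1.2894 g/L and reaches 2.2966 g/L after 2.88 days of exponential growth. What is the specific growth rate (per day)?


mu = ln(X2/X1) / dt
= ln(2.2966/1.2894) / 2.88
= 0.2004 per day

0.2004 per day


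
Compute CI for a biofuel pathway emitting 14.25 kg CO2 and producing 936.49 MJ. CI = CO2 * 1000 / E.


CI = CO2 * 1000 / E
= 14.25 * 1000 / 936.49
= 15.2164 g CO2/MJ

15.2164 g CO2/MJ


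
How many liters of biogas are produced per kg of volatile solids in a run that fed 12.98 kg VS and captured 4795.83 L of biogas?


Y = V / VS
= 4795.83 / 12.98
= 369.4784 L/kg VS

369.4784 L/kg VS


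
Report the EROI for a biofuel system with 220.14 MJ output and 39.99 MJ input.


EROI = E_out / E_in
= 220.14 / 39.99
= 5.5049

5.5049


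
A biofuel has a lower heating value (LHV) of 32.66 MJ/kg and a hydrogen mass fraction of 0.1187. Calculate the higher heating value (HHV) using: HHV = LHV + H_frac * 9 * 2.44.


HHV = LHV + H_frac * 9 * 2.44
= 32.66 + 0.1187 * 9 * 2.44
= 35.2667 MJ/kg

35.2667 MJ/kg


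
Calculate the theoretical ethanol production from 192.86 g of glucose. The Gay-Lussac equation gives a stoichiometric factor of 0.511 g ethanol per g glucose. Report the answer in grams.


Theoretical ethanol yield: m_EtOH = 0.511 * m_glucose
m_EtOH = 0.511 * 192.86 = 98.5515 g

98.5515 g


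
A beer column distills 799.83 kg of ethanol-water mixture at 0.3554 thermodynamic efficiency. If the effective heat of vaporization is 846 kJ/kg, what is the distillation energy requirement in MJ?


E = m * 846 / (eta * 1000)
= 799.83 * 846 / (0.3554 * 1000)
= 1903.9285 MJ

1903.9285 MJ


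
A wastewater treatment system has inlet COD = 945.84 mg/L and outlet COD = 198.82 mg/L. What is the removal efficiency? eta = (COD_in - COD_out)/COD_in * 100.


eta = (COD_in - COD_out) / COD_in * 100
= (945.84 - 198.82) / 945.84 * 100
= 78.9795%

78.9795%


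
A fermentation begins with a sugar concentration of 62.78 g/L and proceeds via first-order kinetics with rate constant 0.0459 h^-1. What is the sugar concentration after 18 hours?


S = S0 * exp(-k * t)
S = 62.78 * exp(-0.0459 * 18)
S = 27.4794 g/L

27.4794 g/L


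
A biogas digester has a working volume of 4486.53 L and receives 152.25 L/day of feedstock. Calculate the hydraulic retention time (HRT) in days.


HRT = V / Q
= 4486.53 / 152.25
= 29.4682 days

29.4682 days


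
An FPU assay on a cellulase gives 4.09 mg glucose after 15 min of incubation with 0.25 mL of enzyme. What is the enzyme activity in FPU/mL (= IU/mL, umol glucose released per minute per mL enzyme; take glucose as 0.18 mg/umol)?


Activity = glucose_mg / (0.18 mg/umol * V_mL * t_min)
= 4.09 / (0.18 * 0.25 * 15)
= 6.0593 FPU/mL

6.0593 FPU/mL


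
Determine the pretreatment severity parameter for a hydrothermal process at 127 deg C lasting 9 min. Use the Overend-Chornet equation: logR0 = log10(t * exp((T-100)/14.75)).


logR0 = log10(t * exp((T - 100) / 14.75))
= log10(9 * exp((127 - 100) / 14.75))
= 1.7492

1.7492


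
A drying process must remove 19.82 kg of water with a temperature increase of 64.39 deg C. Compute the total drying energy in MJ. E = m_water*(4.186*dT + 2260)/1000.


E = m_water * (4.186 * dT + 2260) / 1000
= 19.82 * (4.186 * 64.39 + 2260) / 1000
= 50.1354 MJ

50.1354 MJ


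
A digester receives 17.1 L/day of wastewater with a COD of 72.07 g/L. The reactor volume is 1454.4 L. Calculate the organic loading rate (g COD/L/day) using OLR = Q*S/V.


OLR = Q * S / V
= 17.1 * 72.07 / 1454.4
= 0.8474 g/L/day

0.8474 g/L/day


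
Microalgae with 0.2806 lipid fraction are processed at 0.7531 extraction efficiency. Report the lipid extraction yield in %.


Y = lipid_content * extraction_eff * 100
= 0.2806 * 0.7531 * 100
= 21.1320%

21.1320%


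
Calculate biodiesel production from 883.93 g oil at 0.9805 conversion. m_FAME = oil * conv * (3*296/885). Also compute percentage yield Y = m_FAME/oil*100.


m_FAME = oil * conv * (3 * 296 / 885) = oil * conv * (888/885)
= 883.93 * 0.9805 * 888 / 885
= 869.6313 g
Y = m_FAME / oil * 100 = conv * (888/885) * 100
= 0.9805 * 888 / 885 * 100
= 98.38%

869.6313 g FAME; Y = 98.38%


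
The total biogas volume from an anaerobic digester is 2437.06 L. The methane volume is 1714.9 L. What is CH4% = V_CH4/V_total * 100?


CH4% = V_CH4 / V_total * 100
= 1714.9 / 2437.06 * 100
= 70.3676%

70.3676%


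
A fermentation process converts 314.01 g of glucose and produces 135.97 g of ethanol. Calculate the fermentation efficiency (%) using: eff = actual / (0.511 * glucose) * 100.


Fermentation efficiency = (actual / (0.511 * glucose)) * 100
= (135.97 / (0.511 * 314.01)) * 100
= 84.7381%

84.7381%


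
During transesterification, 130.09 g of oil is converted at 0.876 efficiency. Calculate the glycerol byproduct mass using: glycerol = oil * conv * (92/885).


glycerol = oil * conv * (92/885)
= 130.09 * 0.876 * 92 / 885
= 11.8466 g

11.8466 g


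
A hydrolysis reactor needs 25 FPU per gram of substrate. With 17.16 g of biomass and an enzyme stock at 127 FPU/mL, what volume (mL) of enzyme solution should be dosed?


V = dosage * m_sub / activity
V = 25 * 17.16 / 127
V = 3.3780 mL

3.3780 mL


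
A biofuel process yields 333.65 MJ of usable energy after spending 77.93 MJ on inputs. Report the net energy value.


NEV = E_out - E_in
= 333.65 - 77.93
= 255.7200 MJ

255.7200 MJ


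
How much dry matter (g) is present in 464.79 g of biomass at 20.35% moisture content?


Wd = Ww * (1 - MC/100)
= 464.79 * (1 - 20.35/100)
= 370.2052 g

370.2052 g


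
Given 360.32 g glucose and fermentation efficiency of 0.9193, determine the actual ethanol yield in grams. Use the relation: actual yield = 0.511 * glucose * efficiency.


Actual ethanol: m = 0.511 * 360.32 * 0.9193
m = 169.2648 g

169.2648 g


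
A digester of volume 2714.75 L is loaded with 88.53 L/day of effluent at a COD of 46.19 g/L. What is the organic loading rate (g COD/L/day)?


OLR = Q * S / V
= 88.53 * 46.19 / 2714.75
= 1.5063 g/L/day

1.5063 g/L/day


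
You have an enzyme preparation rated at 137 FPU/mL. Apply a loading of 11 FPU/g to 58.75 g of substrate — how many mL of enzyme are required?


V = dosage * m_sub / activity
V = 11 * 58.75 / 137
V = 4.7172 mL

4.7172 mL


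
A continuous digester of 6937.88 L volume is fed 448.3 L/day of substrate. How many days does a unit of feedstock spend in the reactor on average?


HRT = V / Q
= 6937.88 / 448.3
= 15.4760 days

15.4760 days


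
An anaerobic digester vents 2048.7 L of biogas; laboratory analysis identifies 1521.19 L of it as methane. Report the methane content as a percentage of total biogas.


CH4% = V_CH4 / V_total * 100
= 1521.19 / 2048.7 * 100
= 74.2515%

74.2515%


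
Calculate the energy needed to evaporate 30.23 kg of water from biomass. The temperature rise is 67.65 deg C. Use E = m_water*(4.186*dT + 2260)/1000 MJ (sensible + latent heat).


E = m_water * (4.186 * dT + 2260) / 1000
= 30.23 * (4.186 * 67.65 + 2260) / 1000
= 76.8804 MJ

76.8804 MJ


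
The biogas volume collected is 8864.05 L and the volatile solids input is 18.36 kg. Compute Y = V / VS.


Y = V / VS
= 8864.05 / 18.36
= 482.7914 L/kg VS

482.7914 L/kg VS


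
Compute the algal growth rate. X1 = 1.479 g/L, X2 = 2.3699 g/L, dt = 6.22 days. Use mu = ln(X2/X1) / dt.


mu = ln(X2/X1) / dt
= ln(2.3699/1.479) / 6.22
= 0.0758 per day

0.0758 per day


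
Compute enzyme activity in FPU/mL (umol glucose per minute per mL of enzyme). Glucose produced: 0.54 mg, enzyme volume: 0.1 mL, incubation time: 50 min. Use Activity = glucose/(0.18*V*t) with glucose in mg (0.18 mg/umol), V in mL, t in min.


Activity = glucose_mg / (0.18 mg/umol * V_mL * t_min)
= 0.54 / (0.18 * 0.1 * 50)
= 0.6000 FPU/mL

0.6000 FPU/mL


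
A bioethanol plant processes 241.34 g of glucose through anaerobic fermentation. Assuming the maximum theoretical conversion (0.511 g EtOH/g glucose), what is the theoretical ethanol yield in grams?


Theoretical ethanol yield: m_EtOH = 0.511 * m_glucose
m_EtOH = 0.511 * 241.34 = 123.3247 g

123.3247 g


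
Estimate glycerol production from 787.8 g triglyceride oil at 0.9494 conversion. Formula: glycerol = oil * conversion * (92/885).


glycerol = oil * conv * (92/885)
= 787.8 * 0.9494 * 92 / 885
= 77.7517 g

77.7517 g


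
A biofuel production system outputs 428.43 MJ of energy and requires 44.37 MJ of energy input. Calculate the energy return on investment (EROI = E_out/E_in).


EROI = E_out / E_in
= 428.43 / 44.37
= 9.6558

9.6558


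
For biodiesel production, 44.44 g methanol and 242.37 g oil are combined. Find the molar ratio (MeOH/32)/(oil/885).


Molar ratio = n_MeOH / n_oil = (MeOH/32) / (oil/885) = (MeOH * 885) / (32 * oil)
= (44.44 * 885) / (32 * 242.37)
= 5.0709

5.0709


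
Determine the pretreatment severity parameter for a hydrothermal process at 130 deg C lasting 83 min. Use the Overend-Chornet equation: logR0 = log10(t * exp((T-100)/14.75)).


logR0 = log10(t * exp((T - 100) / 14.75))
= log10(83 * exp((130 - 100) / 14.75))
= 2.8024

2.8024


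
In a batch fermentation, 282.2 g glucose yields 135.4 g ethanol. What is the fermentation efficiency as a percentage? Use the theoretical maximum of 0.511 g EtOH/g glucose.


Fermentation efficiency = (actual / (0.511 * glucose)) * 100
= (135.4 / (0.511 * 282.2)) * 100
= 93.8946%

93.8946%


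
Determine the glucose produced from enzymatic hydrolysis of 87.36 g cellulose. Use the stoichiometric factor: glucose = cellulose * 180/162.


glucose = cellulose * 180/162
= 87.36 * 180/162
= 97.0667 g

97.0667 g


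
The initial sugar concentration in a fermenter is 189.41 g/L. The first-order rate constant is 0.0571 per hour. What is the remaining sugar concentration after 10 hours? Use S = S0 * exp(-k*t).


S = S0 * exp(-k * t)
S = 189.41 * exp(-0.0571 * 10)
S = 107.0091 g/L

107.0091 g/L


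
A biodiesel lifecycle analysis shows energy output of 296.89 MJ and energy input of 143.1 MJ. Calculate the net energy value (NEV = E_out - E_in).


NEV = E_out - E_in
= 296.89 - 143.1
= 153.7900 MJ

153.7900 MJ


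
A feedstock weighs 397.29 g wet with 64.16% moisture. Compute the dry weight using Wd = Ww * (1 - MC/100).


Wd = Ww * (1 - MC/100)
= 397.29 * (1 - 64.16/100)
= 142.3887 g

142.3887 g


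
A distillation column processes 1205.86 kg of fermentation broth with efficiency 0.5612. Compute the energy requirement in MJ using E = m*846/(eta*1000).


E = m * 846 / (eta * 1000)
= 1205.86 * 846 / (0.5612 * 1000)
= 1817.8146 MJ

1817.8146 MJ


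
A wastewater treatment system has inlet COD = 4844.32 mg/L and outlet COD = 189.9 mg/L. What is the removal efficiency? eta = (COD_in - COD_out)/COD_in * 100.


eta = (COD_in - COD_out) / COD_in * 100
= (4844.32 - 189.9) / 4844.32 * 100
= 96.0799%

96.0799%


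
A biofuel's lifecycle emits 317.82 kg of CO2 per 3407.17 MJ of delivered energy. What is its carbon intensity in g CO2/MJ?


CI = CO2 * 1000 / E
= 317.82 * 1000 / 3407.17
= 93.2798 g CO2/MJ

93.2798 g CO2/MJ


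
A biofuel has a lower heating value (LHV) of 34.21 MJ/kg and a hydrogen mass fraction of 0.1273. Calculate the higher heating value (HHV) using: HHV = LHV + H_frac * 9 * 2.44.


HHV = LHV + H_frac * 9 * 2.44
= 34.21 + 0.1273 * 9 * 2.44
= 37.0055 MJ/kg

37.0055 MJ/kg


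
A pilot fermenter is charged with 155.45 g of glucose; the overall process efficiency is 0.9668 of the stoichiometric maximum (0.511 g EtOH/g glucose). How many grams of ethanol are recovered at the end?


Actual ethanol: m = 0.511 * 155.45 * 0.9668
m = 76.7977 g

76.7977 g


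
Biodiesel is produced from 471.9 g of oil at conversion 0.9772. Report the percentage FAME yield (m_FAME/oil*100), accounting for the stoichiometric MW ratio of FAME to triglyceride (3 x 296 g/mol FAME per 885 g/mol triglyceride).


m_FAME = oil * conv * (3 * 296 / 885) = oil * conv * (888/885)
= 471.9 * 0.9772 * 888 / 885
= 462.7039 g
Y = m_FAME / oil * 100 = conv * (888/885) * 100
= 0.9772 * 888 / 885 * 100
= 98.05%

98.05%


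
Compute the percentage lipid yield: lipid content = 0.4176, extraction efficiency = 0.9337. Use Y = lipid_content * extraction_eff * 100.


Y = lipid_content * extraction_eff * 100
= 0.4176 * 0.9337 * 100
= 38.9913%

38.9913%


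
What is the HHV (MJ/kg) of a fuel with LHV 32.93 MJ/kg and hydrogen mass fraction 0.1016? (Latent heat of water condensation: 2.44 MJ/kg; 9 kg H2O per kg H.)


HHV = LHV + H_frac * 9 * 2.44
= 32.93 + 0.1016 * 9 * 2.44
= 35.1611 MJ/kg

35.1611 MJ/kg


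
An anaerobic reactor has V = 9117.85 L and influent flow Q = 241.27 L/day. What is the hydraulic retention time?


HRT = V / Q
= 9117.85 / 241.27
= 37.7911 days

37.7911 days


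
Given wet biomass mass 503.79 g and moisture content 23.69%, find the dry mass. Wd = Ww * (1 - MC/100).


Wd = Ww * (1 - MC/100)
= 503.79 * (1 - 23.69/100)
= 384.4421 g

384.4421 g


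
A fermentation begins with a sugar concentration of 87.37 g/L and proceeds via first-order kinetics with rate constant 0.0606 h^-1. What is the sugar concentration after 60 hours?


S = S0 * exp(-k * t)
S = 87.37 * exp(-0.0606 * 60)
S = 2.3029 g/L

2.3029 g/L


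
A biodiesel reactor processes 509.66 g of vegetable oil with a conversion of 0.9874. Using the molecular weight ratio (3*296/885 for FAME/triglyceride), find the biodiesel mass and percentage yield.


m_FAME = oil * conv * (3 * 296 / 885) = oil * conv * (888/885)
= 509.66 * 0.9874 * 888 / 885
= 504.9442 g
Y = m_FAME / oil * 100 = conv * (888/885) * 100
= 0.9874 * 888 / 885 * 100
= 99.07%

504.9442 g FAME; Y = 99.07%


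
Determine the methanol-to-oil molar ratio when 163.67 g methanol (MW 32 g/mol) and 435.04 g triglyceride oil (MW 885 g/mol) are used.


Molar ratio = n_MeOH / n_oil = (MeOH/32) / (oil/885) = (MeOH * 885) / (32 * oil)
= (163.67 * 885) / (32 * 435.04)
= 10.4048

10.4048


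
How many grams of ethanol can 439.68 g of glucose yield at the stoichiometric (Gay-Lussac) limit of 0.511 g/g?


Theoretical ethanol yield: m_EtOH = 0.511 * m_glucose
m_EtOH = 0.511 * 439.68 = 224.6765 g

224.6765 g
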